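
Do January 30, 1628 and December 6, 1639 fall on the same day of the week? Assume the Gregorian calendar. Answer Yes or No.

No

From Jan 30, 1628 to Dec 6, 1639 is 4328 days.
4328 mod 7 = 2, so they are different weekdays.
(Jan 30, 1628 is a Sunday; Dec 6, 1639 is a Tuesday.)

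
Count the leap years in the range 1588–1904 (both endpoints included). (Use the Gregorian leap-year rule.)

Multiples of 4 in [1588,1904]: 80.
Of those, multiples of 100: 4 (not leap unless ÷400).
Multiples of 400: 1.
Leap years = 80 − 4 + 1 = 77.

77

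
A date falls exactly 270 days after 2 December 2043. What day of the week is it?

First find the weekday of Dec 2, 2043. Doomsday rule: the anchor day for the 2000s is Tuesday. For year 43: 43÷12 = 3 r 7, and 7÷4 = 1, so 3+7+1 = 11.
Tuesday + 11 ≡ Saturday — that's 2043's doomsday.
In December the doomsday date is Dec 12.
Dec 2 is 10 days before Dec 12; 10 mod 7 = 3, so Saturday − 3 = Wednesday.
270 mod 7 = 4, so 270 days after a Wednesday is Wednesday + 4 = Sunday.

Sunday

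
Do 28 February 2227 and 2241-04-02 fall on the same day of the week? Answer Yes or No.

From Feb 28, 2227 to Apr 2, 2241 is 5147 days.
5147 mod 7 = 2, so they are different weekdays.
(Feb 28, 2227 is a Wednesday; Apr 2, 2241 is a Friday.)

No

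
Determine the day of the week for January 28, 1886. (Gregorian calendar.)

Thursday

Doomsday rule: the anchor day for the 1800s is Friday. For year 86: 86÷12 = 7 r 2, and 2÷4 = 0, so 7+2+0 = 9.
Friday + 9 ≡ Sunday — that's 1886's doomsday.
In January the doomsday date is Jan 3 (1886 is not a leap year).
Jan 28 is 25 days after Jan 3; 25 mod 7 = 4, so Sunday + 4 = Thursday.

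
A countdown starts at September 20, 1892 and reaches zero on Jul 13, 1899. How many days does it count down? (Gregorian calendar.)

Sep 20, 1892 → Sep 20, 1893: 365 days.
Sep 20, 1893 → Sep 20, 1894: 365 days.
Sep 20, 1894 → Sep 20, 1895: 365 days.
Sep 20, 1895 → Sep 20, 1896: 366 days (Feb 29, 1896 is in that span).
Sep 20, 1896 → Sep 20, 1897: 365 days.
Sep 20, 1897 → Sep 20, 1898: 365 days.
Sep 20, 1898 → Oct 20, 1898: 30 days (September has 30).
Oct 20, 1898 → Nov 20, 1898: 31 days (October has 31).
Nov 20, 1898 → Dec 20, 1898: 30 days (November has 30).
Dec 20, 1898 → Jan 20, 1899: 31 days (December has 31).
Jan 20, 1899 → Feb 20, 1899: 31 days (January has 31).
Feb 20, 1899 → Mar 20, 1899: 28 days (February has 28).
Mar 20, 1899 → Apr 20, 1899: 31 days (March has 31).
Apr 20, 1899 → May 20, 1899: 30 days (April has 30).
May 20, 1899 → Jun 20, 1899: 31 days (May has 31).
Jun 20, 1899 → Jul 13, 1899: 23 days.
Total: 2487 days.

2487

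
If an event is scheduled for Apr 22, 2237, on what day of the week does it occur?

January 1, 2237 is a Sunday.
Jan 1, 2237 → Feb 1, 2237: 31 days (January has 31).
Feb 1, 2237 → Mar 1, 2237: 28 days (February has 28).
Mar 1, 2237 → Apr 1, 2237: 31 days (March has 31).
Apr 1, 2237 → Apr 22, 2237: 21 days.
Total: 111 days.
111 mod 7 = 6, so Sunday + 6 = Saturday.

Saturday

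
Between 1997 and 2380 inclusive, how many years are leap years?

Multiples of 4 in [1997,2380]: 96.
Of those, multiples of 100: 4 (not leap unless ÷400).
Multiples of 400: 1.
Leap years = 96 − 4 + 1 = 93.

93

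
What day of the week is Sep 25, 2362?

Tuesday

Doomsday rule: the anchor day for the 2300s is Wednesday. For year 62: 62÷12 = 5 r 2, and 2÷4 = 0, so 5+2+0 = 7.
Wednesday + 7 ≡ Wednesday — that's 2362's doomsday.
In September the doomsday date is Sep 5.
Sep 25 is 20 days after Sep 5; 20 mod 7 = 6, so Wednesday + 6 = Tuesday.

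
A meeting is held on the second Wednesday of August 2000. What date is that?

August 1, 2000 is a Tuesday.
The first Wednesday is therefore August 2 (1 days later).
The second Wednesday is 2 + 1×7 = August 9.

August 9, 2000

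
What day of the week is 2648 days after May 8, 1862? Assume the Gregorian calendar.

Saturday

First find the weekday of May 8, 1862. Doomsday rule: the anchor day for the 1800s is Friday. For year 62: 62÷12 = 5 r 2, and 2÷4 = 0, so 5+2+0 = 7.
Friday + 7 ≡ Friday — that's 1862's doomsday.
In May the doomsday date is May 9.
May 8 is 1 day before May 9; 1 mod 7 = 1, so Friday − 1 = Thursday.
2648 mod 7 = 2, so 2648 days after a Thursday is Thursday + 2 = Saturday.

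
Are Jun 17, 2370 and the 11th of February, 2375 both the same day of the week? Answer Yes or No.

From Jun 17, 2370 to Feb 11, 2375 is 1700 days.
1700 mod 7 = 6, so they are different weekdays.
(Jun 17, 2370 is a Wednesday; Feb 11, 2375 is a Tuesday.)

No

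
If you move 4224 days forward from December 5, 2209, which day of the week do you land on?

Dec 5, 2209 is a Tuesday.
4224 mod 7 = 3, so 4224 days after a Tuesday is Tuesday + 3 = Friday.

Friday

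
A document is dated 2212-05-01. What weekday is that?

Doomsday rule: the anchor day for the 2200s is Friday. For year 12: 12÷12 = 1 r 0, and 0÷4 = 0, so 1+0+0 = 1.
Friday + 1 ≡ Saturday — that's 2212's doomsday.
In May the doomsday date is May 9.
May 1 is 8 days before May 9; 8 mod 7 = 1, so Saturday − 1 = Friday.

Friday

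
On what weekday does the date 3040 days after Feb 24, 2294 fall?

Feb 24, 2294 is a Saturday.
3040 mod 7 = 2, so 3040 days after a Saturday is Saturday + 2 = Monday.

Monday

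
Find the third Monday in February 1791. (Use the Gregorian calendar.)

February 1, 1791 is a Tuesday.
The first Monday is therefore February 7 (6 days later).
The third Monday is 7 + 2×7 = February 21.

February 21, 1791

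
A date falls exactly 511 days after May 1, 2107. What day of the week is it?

Sunday

First find the weekday of May 1, 2107. Doomsday rule: the anchor day for the 2100s is Sunday. For year 07: 7÷12 = 0 r 7, and 7÷4 = 1, so 0+7+1 = 8.
Sunday + 8 ≡ Monday — that's 2107's doomsday.
In May the doomsday date is May 9.
May 1 is 8 days before May 9; 8 mod 7 = 1, so Monday − 1 = Sunday.
511 mod 7 = 0, so 511 days after a Sunday is Sunday + 0 = Sunday.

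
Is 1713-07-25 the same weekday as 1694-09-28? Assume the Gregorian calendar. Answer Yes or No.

From Sep 28, 1694 to Jul 25, 1713 is 6874 days.
6874 mod 7 = 0, so they are the same weekday.
(Sep 28, 1694 is a Tuesday; Jul 25, 1713 is a Tuesday.)

Yes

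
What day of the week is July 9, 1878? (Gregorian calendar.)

Tuesday

January 1, 1878 is a Tuesday.
Jan 1, 1878 → Feb 1, 1878: 31 days (January has 31).
Feb 1, 1878 → Mar 1, 1878: 28 days (February has 28).
Mar 1, 1878 → Apr 1, 1878: 31 days (March has 31).
Apr 1, 1878 → May 1, 1878: 30 days (April has 30).
May 1, 1878 → Jun 1, 1878: 31 days (May has 31).
Jun 1, 1878 → Jul 1, 1878: 30 days (June has 30).
Jul 1, 1878 → Jul 9, 1878: 8 days.
Total: 189 days.
189 mod 7 = 0, so Tuesday + 0 = Tuesday.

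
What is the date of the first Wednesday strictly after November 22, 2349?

November 23, 2349

Nov 22, 2349 is a Tuesday.
From Tuesday to the next Wednesday is 1 day.
Nov 22, 2349 + 1 = Nov 23, 2349.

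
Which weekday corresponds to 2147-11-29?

Wednesday

Doomsday rule: the anchor day for the 2100s is Sunday. For year 47: 47÷12 = 3 r 11, and 11÷4 = 2, so 3+11+2 = 16.
Sunday + 16 ≡ Tuesday — that's 2147's doomsday.
In November the doomsday date is Nov 7.
Nov 29 is 22 days after Nov 7; 22 mod 7 = 1, so Tuesday + 1 = Wednesday.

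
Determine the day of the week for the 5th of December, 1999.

January 1, 1999 is a Friday.
Jan 1, 1999 → Feb 1, 1999: 31 days (January has 31).
Feb 1, 1999 → Mar 1, 1999: 28 days (February has 28).
Mar 1, 1999 → Apr 1, 1999: 31 days (March has 31).
Apr 1, 1999 → May 1, 1999: 30 days (April has 30).
May 1, 1999 → Jun 1, 1999: 31 days (May has 31).
Jun 1, 1999 → Jul 1, 1999: 30 days (June has 30).
Jul 1, 1999 → Aug 1, 1999: 31 days (July has 31).
Aug 1, 1999 → Sep 1, 1999: 31 days (August has 31).
Sep 1, 1999 → Oct 1, 1999: 30 days (September has 30).
Oct 1, 1999 → Nov 1, 1999: 31 days (October has 31).
Nov 1, 1999 → Dec 1, 1999: 30 days (November has 30).
Dec 1, 1999 → Dec 5, 1999: 4 days.
Total: 338 days.
338 mod 7 = 2, so Friday + 2 = Sunday.

Sunday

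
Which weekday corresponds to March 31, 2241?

January 1, 2241 is a Friday.
Jan 1, 2241 → Feb 1, 2241: 31 days (January has 31).
Feb 1, 2241 → Mar 1, 2241: 28 days (February has 28).
Mar 1, 2241 → Mar 31, 2241: 30 days.
Total: 89 days.
89 mod 7 = 5, so Friday + 5 = Wednesday.

Wednesday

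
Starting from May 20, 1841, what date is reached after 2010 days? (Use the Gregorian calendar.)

+365 (one year) → May 20, 1842 (1645 left).
+365 (one year) → May 20, 1843 (1280 left).
+366 (one year; includes Feb 29, 1844) → May 20, 1844 (914 left).
+365 (one year) → May 20, 1845 (549 left).
+365 (one year) → May 20, 1846 (184 left).
May has 31 days: +12 → Jun 1, 1846 (172 left).
Jun has 30 days: +30 → Jul 1, 1846 (142 left).
Jul has 31 days: +31 → Aug 1, 1846 (111 left).
Aug has 31 days: +31 → Sep 1, 1846 (80 left).
Sep has 30 days: +30 → Oct 1, 1846 (50 left).
Oct has 31 days: +31 → Nov 1, 1846 (19 left).
+19 → Nov 20, 1846.

November 20, 1846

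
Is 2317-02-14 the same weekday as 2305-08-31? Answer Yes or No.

From Aug 31, 2305 to Feb 14, 2317 is 4185 days.
4185 mod 7 = 6, so they are different weekdays.
(Aug 31, 2305 is a Thursday; Feb 14, 2317 is a Wednesday.)

No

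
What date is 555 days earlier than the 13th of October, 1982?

April 6, 1981

−365 (one year) → Oct 13, 1981 (190 left).
−13 → Sep 30, 1981 (end of Sep, 30 days; 177 left).
−30 → Aug 31, 1981 (end of Aug, 31 days; 147 left).
−31 → Jul 31, 1981 (end of Jul, 31 days; 116 left).
−31 → Jun 30, 1981 (end of Jun, 30 days; 85 left).
−30 → May 31, 1981 (end of May, 31 days; 55 left).
−31 → Apr 30, 1981 (end of Apr, 30 days; 24 left).
−24 → Apr 6, 1981.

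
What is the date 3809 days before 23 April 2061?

−365 (one year) → Apr 23, 2060 (3444 left).
−366 (one year; includes Feb 29, 2060) → Apr 23, 2059 (3078 left).
−365 (one year) → Apr 23, 2058 (2713 left).
−365 (one year) → Apr 23, 2057 (2348 left).
−365 (one year) → Apr 23, 2056 (1983 left).
−366 (one year; includes Feb 29, 2056) → Apr 23, 2055 (1617 left).
−365 (one year) → Apr 23, 2054 (1252 left).
−365 (one year) → Apr 23, 2053 (887 left).
−365 (one year) → Apr 23, 2052 (522 left).
−366 (one year; includes Feb 29, 2052) → Apr 23, 2051 (156 left).
−23 → Mar 31, 2051 (end of Mar, 31 days; 133 left).
−31 → Feb 28, 2051 (end of Feb, 28 days; 102 left).
−28 → Jan 31, 2051 (end of Jan, 31 days; 74 left).
−31 → Dec 31, 2050 (end of Dec, 31 days; 43 left).
−31 → Nov 30, 2050 (end of Nov, 30 days; 12 left).
−12 → Nov 18, 2050.

November 18, 2050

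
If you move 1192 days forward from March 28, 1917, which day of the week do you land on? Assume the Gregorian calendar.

Friday

Mar 28, 1917 is a Wednesday.
1192 mod 7 = 2, so 1192 days after a Wednesday is Wednesday + 2 = Friday.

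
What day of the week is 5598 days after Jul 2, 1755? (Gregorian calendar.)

Jul 2, 1755 is a Wednesday.
5598 mod 7 = 5, so 5598 days after a Wednesday is Wednesday + 5 = Monday.

Monday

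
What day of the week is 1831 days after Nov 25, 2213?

Monday

First find the weekday of Nov 25, 2213. Doomsday rule: the anchor day for the 2200s is Friday. For year 13: 13÷12 = 1 r 1, and 1÷4 = 0, so 1+1+0 = 2.
Friday + 2 ≡ Sunday — that's 2213's doomsday.
In November the doomsday date is Nov 7.
Nov 25 is 18 days after Nov 7; 18 mod 7 = 4, so Sunday + 4 = Thursday.
1831 mod 7 = 4, so 1831 days after a Thursday is Thursday + 4 = Monday.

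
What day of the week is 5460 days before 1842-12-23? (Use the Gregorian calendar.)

Dec 23, 1842 is a Friday.
5460 mod 7 = 0, so 5460 days before a Friday is Friday − 0 = Friday.

Friday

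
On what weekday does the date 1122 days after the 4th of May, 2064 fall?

First find the weekday of May 4, 2064. Doomsday rule: the anchor day for the 2000s is Tuesday. For year 64: 64÷12 = 5 r 4, and 4÷4 = 1, so 5+4+1 = 10.
Tuesday + 10 ≡ Friday — that's 2064's doomsday.
In May the doomsday date is May 9.
May 4 is 5 days before May 9; 5 mod 7 = 5, so Friday − 5 = Sunday.
1122 mod 7 = 2, so 1122 days after a Sunday is Sunday + 2 = Tuesday.

Tuesday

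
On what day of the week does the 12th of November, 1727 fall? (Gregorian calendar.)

Wednesday

Doomsday rule: the anchor day for the 1700s is Sunday. For year 27: 27÷12 = 2 r 3, and 3÷4 = 0, so 2+3+0 = 5.
Sunday + 5 ≡ Friday — that's 1727's doomsday.
In November the doomsday date is Nov 7.
Nov 12 is 5 days after Nov 7; 5 mod 7 = 5, so Friday + 5 = Wednesday.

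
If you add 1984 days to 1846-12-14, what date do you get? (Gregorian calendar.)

+365 (one year) → Dec 14, 1847 (1619 left).
+366 (one year; includes Feb 29, 1848) → Dec 14, 1848 (1253 left).
+365 (one year) → Dec 14, 1849 (888 left).
+365 (one year) → Dec 14, 1850 (523 left).
+365 (one year) → Dec 14, 1851 (158 left).
Dec has 31 days: +18 → Jan 1, 1852 (140 left).
Jan has 31 days: +31 → Feb 1, 1852 (109 left).
Feb has 29 days: +29 → Mar 1, 1852 (80 left).
Mar has 31 days: +31 → Apr 1, 1852 (49 left).
Apr has 30 days: +30 → May 1, 1852 (19 left).
+19 → May 20, 1852.

May 20, 1852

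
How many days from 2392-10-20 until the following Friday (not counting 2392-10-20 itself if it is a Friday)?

3

Oct 20, 2392 is a Tuesday.
From Tuesday to the next Friday is 3 days.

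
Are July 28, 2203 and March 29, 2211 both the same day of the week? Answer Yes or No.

No

From Jul 28, 2203 to Mar 29, 2211 is 2801 days.
2801 mod 7 = 1, so they are different weekdays.
(Jul 28, 2203 is a Thursday; Mar 29, 2211 is a Friday.)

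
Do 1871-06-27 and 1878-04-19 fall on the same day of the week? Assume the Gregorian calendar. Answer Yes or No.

From Jun 27, 1871 to Apr 19, 1878 is 2488 days.
2488 mod 7 = 3, so they are different weekdays.
(Jun 27, 1871 is a Tuesday; Apr 19, 1878 is a Friday.)

No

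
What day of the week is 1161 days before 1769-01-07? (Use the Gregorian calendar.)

First find the weekday of Jan 7, 1769. Doomsday rule: the anchor day for the 1700s is Sunday. For year 69: 69÷12 = 5 r 9, and 9÷4 = 2, so 5+9+2 = 16.
Sunday + 16 ≡ Tuesday — that's 1769's doomsday.
In January the doomsday date is Jan 3 (1769 is not a leap year).
Jan 7 is 4 days after Jan 3; 4 mod 7 = 4, so Tuesday + 4 = Saturday.
1161 mod 7 = 6, so 1161 days before a Saturday is Saturday − 6 = Sunday.

Sunday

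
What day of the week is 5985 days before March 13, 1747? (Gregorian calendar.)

Monday

First find the weekday of Mar 13, 1747. Doomsday rule: the anchor day for the 1700s is Sunday. For year 47: 47÷12 = 3 r 11, and 11÷4 = 2, so 3+11+2 = 16.
Sunday + 16 ≡ Tuesday — that's 1747's doomsday.
In March the doomsday date is Mar 14.
Mar 13 is 1 day before Mar 14; 1 mod 7 = 1, so Tuesday − 1 = Monday.
5985 mod 7 = 0, so 5985 days before a Monday is Monday − 0 = Monday.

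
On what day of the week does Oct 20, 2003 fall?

Monday

January 1, 2003 is a Wednesday.
Jan 1, 2003 → Feb 1, 2003: 31 days (January has 31).
Feb 1, 2003 → Mar 1, 2003: 28 days (February has 28).
Mar 1, 2003 → Apr 1, 2003: 31 days (March has 31).
Apr 1, 2003 → May 1, 2003: 30 days (April has 30).
May 1, 2003 → Jun 1, 2003: 31 days (May has 31).
Jun 1, 2003 → Jul 1, 2003: 30 days (June has 30).
Jul 1, 2003 → Aug 1, 2003: 31 days (July has 31).
Aug 1, 2003 → Sep 1, 2003: 31 days (August has 31).
Sep 1, 2003 → Oct 1, 2003: 30 days (September has 30).
Oct 1, 2003 → Oct 20, 2003: 19 days.
Total: 292 days.
292 mod 7 = 5, so Wednesday + 5 = Monday.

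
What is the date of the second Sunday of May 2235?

May 10, 2235

May 1, 2235 is a Friday.
The first Sunday is therefore May 3 (2 days later).
The second Sunday is 3 + 1×7 = May 10.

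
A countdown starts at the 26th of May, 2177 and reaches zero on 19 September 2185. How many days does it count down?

May 26, 2177 → May 26, 2178: 365 days.
May 26, 2178 → May 26, 2179: 365 days.
May 26, 2179 → May 26, 2180: 366 days (Feb 29, 2180 is in that span).
May 26, 2180 → May 26, 2181: 365 days.
May 26, 2181 → May 26, 2182: 365 days.
May 26, 2182 → May 26, 2183: 365 days.
May 26, 2183 → May 26, 2184: 366 days (Feb 29, 2184 is in that span).
May 26, 2184 → May 26, 2185: 365 days.
May 26, 2185 → Jun 26, 2185: 31 days (May has 31).
Jun 26, 2185 → Jul 26, 2185: 30 days (June has 30).
Jul 26, 2185 → Aug 26, 2185: 31 days (July has 31).
Aug 26, 2185 → Sep 19, 2185: 24 days.
Total: 3038 days.

3038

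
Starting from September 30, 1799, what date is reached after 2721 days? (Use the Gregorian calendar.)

+365 (one year) → Sep 30, 1800 (2356 left).
+365 (one year) → Sep 30, 1801 (1991 left).
+365 (one year) → Sep 30, 1802 (1626 left).
+365 (one year) → Sep 30, 1803 (1261 left).
+366 (one year; includes Feb 29, 1804) → Sep 30, 1804 (895 left).
+365 (one year) → Sep 30, 1805 (530 left).
+365 (one year) → Sep 30, 1806 (165 left).
Sep has 30 days: +1 → Oct 1, 1806 (164 left).
Oct has 31 days: +31 → Nov 1, 1806 (133 left).
Nov has 30 days: +30 → Dec 1, 1806 (103 left).
Dec has 31 days: +31 → Jan 1, 1807 (72 left).
Jan has 31 days: +31 → Feb 1, 1807 (41 left).
Feb has 28 days: +28 → Mar 1, 1807 (13 left).
+13 → Mar 14, 1807.

March 14, 1807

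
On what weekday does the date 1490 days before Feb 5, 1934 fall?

First find the weekday of Feb 5, 1934. Doomsday rule: the anchor day for the 1900s is Wednesday. For year 34: 34÷12 = 2 r 10, and 10÷4 = 2, so 2+10+2 = 14.
Wednesday + 14 ≡ Wednesday — that's 1934's doomsday.
In February the doomsday date is Feb 28 (1934 is not a leap year).
Feb 5 is 23 days before Feb 28; 23 mod 7 = 2, so Wednesday − 2 = Monday.
1490 mod 7 = 6, so 1490 days before a Monday is Monday − 6 = Tuesday.

Tuesday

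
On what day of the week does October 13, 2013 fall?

Doomsday rule: the anchor day for the 2000s is Tuesday. For year 13: 13÷12 = 1 r 1, and 1÷4 = 0, so 1+1+0 = 2.
Tuesday + 2 ≡ Thursday — that's 2013's doomsday.
In October the doomsday date is Oct 10.
Oct 13 is 3 days after Oct 10; 3 mod 7 = 3, so Thursday + 3 = Sunday.

Sunday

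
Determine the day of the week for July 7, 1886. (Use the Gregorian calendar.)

Wednesday

Doomsday rule: the anchor day for the 1800s is Friday. For year 86: 86÷12 = 7 r 2, and 2÷4 = 0, so 7+2+0 = 9.
Friday + 9 ≡ Sunday — that's 1886's doomsday.
In July the doomsday date is Jul 11.
Jul 7 is 4 days before Jul 11; 4 mod 7 = 4, so Sunday − 4 = Wednesday.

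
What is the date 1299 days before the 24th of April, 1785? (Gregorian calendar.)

October 3, 1781

−365 (one year) → Apr 24, 1784 (934 left).
−366 (one year; includes Feb 29, 1784) → Apr 24, 1783 (568 left).
−365 (one year) → Apr 24, 1782 (203 left).
−24 → Mar 31, 1782 (end of Mar, 31 days; 179 left).
−31 → Feb 28, 1782 (end of Feb, 28 days; 148 left).
−28 → Jan 31, 1782 (end of Jan, 31 days; 120 left).
−31 → Dec 31, 1781 (end of Dec, 31 days; 89 left).
−31 → Nov 30, 1781 (end of Nov, 30 days; 58 left).
−30 → Oct 31, 1781 (end of Oct, 31 days; 28 left).
−28 → Oct 3, 1781.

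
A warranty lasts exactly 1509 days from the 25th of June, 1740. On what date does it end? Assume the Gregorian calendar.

August 12, 1744

+365 (one year) → Jun 25, 1741 (1144 left).
+365 (one year) → Jun 25, 1742 (779 left).
+365 (one year) → Jun 25, 1743 (414 left).
+366 (one year; includes Feb 29, 1744) → Jun 25, 1744 (48 left).
Jun has 30 days: +6 → Jul 1, 1744 (42 left).
Jul has 31 days: +31 → Aug 1, 1744 (11 left).
+11 → Aug 12, 1744.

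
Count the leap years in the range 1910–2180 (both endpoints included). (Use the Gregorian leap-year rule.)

Multiples of 4 in [1910,2180]: 68.
Of those, multiples of 100: 2 (not leap unless ÷400).
Multiples of 400: 1.
Leap years = 68 − 2 + 1 = 67.

67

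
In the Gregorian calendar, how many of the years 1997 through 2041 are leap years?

11

Multiples of 4 in [1997,2041]: 11.
Of those, multiples of 100: 1 (not leap unless ÷400).
Multiples of 400: 1.
Leap years = 11 − 1 + 1 = 11.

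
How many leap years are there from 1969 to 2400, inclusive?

105

Multiples of 4 in [1969,2400]: 108.
Of those, multiples of 100: 5 (not leap unless ÷400).
Multiples of 400: 2.
Leap years = 108 − 5 + 2 = 105.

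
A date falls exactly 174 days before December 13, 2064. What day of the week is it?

Sunday

Dec 13, 2064 is a Saturday.
174 mod 7 = 6, so 174 days before a Saturday is Saturday − 6 = Sunday.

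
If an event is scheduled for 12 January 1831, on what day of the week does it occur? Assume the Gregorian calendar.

Wednesday

Doomsday rule: the anchor day for the 1800s is Friday. For year 31: 31÷12 = 2 r 7, and 7÷4 = 1, so 2+7+1 = 10.
Friday + 10 ≡ Monday — that's 1831's doomsday.
In January the doomsday date is Jan 3 (1831 is not a leap year).
Jan 12 is 9 days after Jan 3; 9 mod 7 = 2, so Monday + 2 = Wednesday.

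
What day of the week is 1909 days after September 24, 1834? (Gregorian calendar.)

Monday

First find the weekday of Sep 24, 1834. Doomsday rule: the anchor day for the 1800s is Friday. For year 34: 34÷12 = 2 r 10, and 10÷4 = 2, so 2+10+2 = 14.
Friday + 14 ≡ Friday — that's 1834's doomsday.
In September the doomsday date is Sep 5.
Sep 24 is 19 days after Sep 5; 19 mod 7 = 5, so Friday + 5 = Wednesday.
1909 mod 7 = 5, so 1909 days after a Wednesday is Wednesday + 5 = Monday.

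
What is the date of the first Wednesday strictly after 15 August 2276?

August 16, 2276

Aug 15, 2276 is a Tuesday.
From Tuesday to the next Wednesday is 1 day.
Aug 15, 2276 + 1 = Aug 16, 2276.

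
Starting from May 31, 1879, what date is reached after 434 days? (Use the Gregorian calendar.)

+366 (one year; includes Feb 29, 1880) → May 31, 1880 (68 left).
May has 31 days: +1 → Jun 1, 1880 (67 left).
Jun has 30 days: +30 → Jul 1, 1880 (37 left).
Jul has 31 days: +31 → Aug 1, 1880 (6 left).
+6 → Aug 7, 1880.

August 7, 1880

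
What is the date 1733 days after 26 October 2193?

+365 (one year) → Oct 26, 2194 (1368 left).
+365 (one year) → Oct 26, 2195 (1003 left).
+366 (one year; includes Feb 29, 2196) → Oct 26, 2196 (637 left).
+365 (one year) → Oct 26, 2197 (272 left).
Oct has 31 days: +6 → Nov 1, 2197 (266 left).
Nov has 30 days: +30 → Dec 1, 2197 (236 left).
Dec has 31 days: +31 → Jan 1, 2198 (205 left).
Jan has 31 days: +31 → Feb 1, 2198 (174 left).
Feb has 28 days: +28 → Mar 1, 2198 (146 left).
Mar has 31 days: +31 → Apr 1, 2198 (115 left).
Apr has 30 days: +30 → May 1, 2198 (85 left).
May has 31 days: +31 → Jun 1, 2198 (54 left).
Jun has 30 days: +30 → Jul 1, 2198 (24 left).
+24 → Jul 25, 2198.

July 25, 2198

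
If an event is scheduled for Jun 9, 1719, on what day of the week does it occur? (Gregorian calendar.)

Friday

Doomsday rule: the anchor day for the 1700s is Sunday. For year 19: 19÷12 = 1 r 7, and 7÷4 = 1, so 1+7+1 = 9.
Sunday + 9 ≡ Tuesday — that's 1719's doomsday.
In June the doomsday date is Jun 6.
Jun 9 is 3 days after Jun 6; 3 mod 7 = 3, so Tuesday + 3 = Friday.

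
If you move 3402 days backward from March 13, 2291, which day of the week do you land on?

Mar 13, 2291 is a Friday.
3402 mod 7 = 0, so 3402 days before a Friday is Friday − 0 = Friday.

Friday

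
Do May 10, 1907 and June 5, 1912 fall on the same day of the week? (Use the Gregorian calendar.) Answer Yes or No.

No

From May 10, 1907 to Jun 5, 1912 is 1853 days.
1853 mod 7 = 5, so they are different weekdays.
(May 10, 1907 is a Friday; Jun 5, 1912 is a Wednesday.)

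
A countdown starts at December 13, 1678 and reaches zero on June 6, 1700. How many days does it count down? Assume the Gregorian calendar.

Dec 13, 1678 → Dec 13, 1679: 365 days.
Dec 13, 1679 → Dec 13, 1680: 366 days (Feb 29, 1680 is in that span).
Dec 13, 1680 → Dec 13, 1681: 365 days.
Dec 13, 1681 → Dec 13, 1682: 365 days.
Dec 13, 1682 → Dec 13, 1683: 365 days.
Dec 13, 1683 → Dec 13, 1684: 366 days (Feb 29, 1684 is in that span).
Dec 13, 1684 → Dec 13, 1685: 365 days.
Dec 13, 1685 → Dec 13, 1686: 365 days.
Dec 13, 1686 → Dec 13, 1687: 365 days.
Dec 13, 1687 → Dec 13, 1688: 366 days (Feb 29, 1688 is in that span).
Dec 13, 1688 → Dec 13, 1689: 365 days.
Dec 13, 1689 → Dec 13, 1690: 365 days.
Dec 13, 1690 → Dec 13, 1691: 365 days.
Dec 13, 1691 → Dec 13, 1692: 366 days (Feb 29, 1692 is in that span).
Dec 13, 1692 → Dec 13, 1693: 365 days.
Dec 13, 1693 → Dec 13, 1694: 365 days.
Dec 13, 1694 → Dec 13, 1695: 365 days.
Dec 13, 1695 → Dec 13, 1696: 366 days (Feb 29, 1696 is in that span).
Dec 13, 1696 → Dec 13, 1697: 365 days.
Dec 13, 1697 → Dec 13, 1698: 365 days.
Dec 13, 1698 → Dec 13, 1699: 365 days.
Dec 13, 1699 → Jan 13, 1700: 31 days (December has 31).
Jan 13, 1700 → Feb 13, 1700: 31 days (January has 31).
Feb 13, 1700 → Mar 13, 1700: 28 days (February has 28).
Mar 13, 1700 → Apr 13, 1700: 31 days (March has 31).
Apr 13, 1700 → May 13, 1700: 30 days (April has 30).
May 13, 1700 → Jun 6, 1700: 24 days.
Total: 7845 days.

7845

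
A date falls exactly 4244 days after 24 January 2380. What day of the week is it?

Saturday

First find the weekday of Jan 24, 2380. Doomsday rule: the anchor day for the 2300s is Wednesday. For year 80: 80÷12 = 6 r 8, and 8÷4 = 2, so 6+8+2 = 16.
Wednesday + 16 ≡ Friday — that's 2380's doomsday.
In January the doomsday date is Jan 4 (2380 is a leap year (divisible by 4)).
Jan 24 is 20 days after Jan 4; 20 mod 7 = 6, so Friday + 6 = Thursday.
4244 mod 7 = 2, so 4244 days after a Thursday is Thursday + 2 = Saturday.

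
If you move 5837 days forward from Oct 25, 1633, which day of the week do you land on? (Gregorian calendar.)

Monday

Oct 25, 1633 is a Tuesday.
5837 mod 7 = 6, so 5837 days after a Tuesday is Tuesday + 6 = Monday.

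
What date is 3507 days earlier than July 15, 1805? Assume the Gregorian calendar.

December 7, 1795

−365 (one year) → Jul 15, 1804 (3142 left).
−366 (one year; includes Feb 29, 1804) → Jul 15, 1803 (2776 left).
−365 (one year) → Jul 15, 1802 (2411 left).
−365 (one year) → Jul 15, 1801 (2046 left).
−365 (one year) → Jul 15, 1800 (1681 left).
−365 (one year) → Jul 15, 1799 (1316 left).
−365 (one year) → Jul 15, 1798 (951 left).
−365 (one year) → Jul 15, 1797 (586 left).
−365 (one year) → Jul 15, 1796 (221 left).
−15 → Jun 30, 1796 (end of Jun, 30 days; 206 left).
−30 → May 31, 1796 (end of May, 31 days; 176 left).
−31 → Apr 30, 1796 (end of Apr, 30 days; 145 left).
−30 → Mar 31, 1796 (end of Mar, 31 days; 115 left).
−31 → Feb 29, 1796 (end of Feb, 29 days; 84 left).
−29 → Jan 31, 1796 (end of Jan, 31 days; 55 left).
−31 → Dec 31, 1795 (end of Dec, 31 days; 24 left).
−24 → Dec 7, 1795.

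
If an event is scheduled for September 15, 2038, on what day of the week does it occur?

Doomsday rule: the anchor day for the 2000s is Tuesday. For year 38: 38÷12 = 3 r 2, and 2÷4 = 0, so 3+2+0 = 5.
Tuesday + 5 ≡ Sunday — that's 2038's doomsday.
In September the doomsday date is Sep 5.
Sep 15 is 10 days after Sep 5; 10 mod 7 = 3, so Sunday + 3 = Wednesday.

Wednesday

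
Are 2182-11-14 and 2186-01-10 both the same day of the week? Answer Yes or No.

No

From Nov 14, 2182 to Jan 10, 2186 is 1153 days.
1153 mod 7 = 5, so they are different weekdays.
(Nov 14, 2182 is a Thursday; Jan 10, 2186 is a Tuesday.)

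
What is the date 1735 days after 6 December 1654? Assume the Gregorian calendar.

+365 (one year) → Dec 6, 1655 (1370 left).
+366 (one year; includes Feb 29, 1656) → Dec 6, 1656 (1004 left).
+365 (one year) → Dec 6, 1657 (639 left).
+365 (one year) → Dec 6, 1658 (274 left).
Dec has 31 days: +26 → Jan 1, 1659 (248 left).
Jan has 31 days: +31 → Feb 1, 1659 (217 left).
Feb has 28 days: +28 → Mar 1, 1659 (189 left).
Mar has 31 days: +31 → Apr 1, 1659 (158 left).
Apr has 30 days: +30 → May 1, 1659 (128 left).
May has 31 days: +31 → Jun 1, 1659 (97 left).
Jun has 30 days: +30 → Jul 1, 1659 (67 left).
Jul has 31 days: +31 → Aug 1, 1659 (36 left).
Aug has 31 days: +31 → Sep 1, 1659 (5 left).
+5 → Sep 6, 1659.

September 6, 1659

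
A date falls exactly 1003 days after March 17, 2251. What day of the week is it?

Wednesday

First find the weekday of Mar 17, 2251. Doomsday rule: the anchor day for the 2200s is Friday. For year 51: 51÷12 = 4 r 3, and 3÷4 = 0, so 4+3+0 = 7.
Friday + 7 ≡ Friday — that's 2251's doomsday.
In March the doomsday date is Mar 14.
Mar 17 is 3 days after Mar 14; 3 mod 7 = 3, so Friday + 3 = Monday.
1003 mod 7 = 2, so 1003 days after a Monday is Monday + 2 = Wednesday.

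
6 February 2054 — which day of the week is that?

January 1, 2054 is a Thursday.
Jan 1, 2054 → Feb 1, 2054: 31 days (January has 31).
Feb 1, 2054 → Feb 6, 2054: 5 days.
Total: 36 days.
36 mod 7 = 1, so Thursday + 1 = Friday.

Friday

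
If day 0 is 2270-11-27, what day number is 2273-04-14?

869

Nov 27, 2270 → Nov 27, 2271: 365 days.
Nov 27, 2271 → Nov 27, 2272: 366 days (Feb 29, 2272 is in that span).
Nov 27, 2272 → Dec 27, 2272: 30 days (November has 30).
Dec 27, 2272 → Jan 27, 2273: 31 days (December has 31).
Jan 27, 2273 → Feb 27, 2273: 31 days (January has 31).
Feb 27, 2273 → Mar 27, 2273: 28 days (February has 28).
Mar 27, 2273 → Apr 14, 2273: 18 days.
Total: 869 days.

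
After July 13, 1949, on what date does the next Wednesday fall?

Jul 13, 1949 is a Wednesday.
From Wednesday to the next Wednesday is 7 days.
Jul 13, 1949 + 7 = Jul 20, 1949.

July 20, 1949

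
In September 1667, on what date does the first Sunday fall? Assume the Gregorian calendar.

September 1, 1667 is a Thursday.
The first Sunday is therefore September 4 (3 days later).

September 4, 1667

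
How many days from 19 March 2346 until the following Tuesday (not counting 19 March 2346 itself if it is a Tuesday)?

7

Mar 19, 2346 is a Tuesday.
From Tuesday to the next Tuesday is 7 days.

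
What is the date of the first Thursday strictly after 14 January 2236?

Jan 14, 2236 is a Thursday.
From Thursday to the next Thursday is 7 days.
Jan 14, 2236 + 7 = Jan 21, 2236.

January 21, 2236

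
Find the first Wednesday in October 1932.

October 1, 1932 is a Saturday.
The first Wednesday is therefore October 5 (4 days later).

October 5, 1932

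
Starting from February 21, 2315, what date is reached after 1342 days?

October 25, 2318

+365 (one year) → Feb 21, 2316 (977 left).
+366 (one year; includes Feb 29, 2316) → Feb 21, 2317 (611 left).
+365 (one year) → Feb 21, 2318 (246 left).
Feb has 28 days: +8 → Mar 1, 2318 (238 left).
Mar has 31 days: +31 → Apr 1, 2318 (207 left).
Apr has 30 days: +30 → May 1, 2318 (177 left).
May has 31 days: +31 → Jun 1, 2318 (146 left).
Jun has 30 days: +30 → Jul 1, 2318 (116 left).
Jul has 31 days: +31 → Aug 1, 2318 (85 left).
Aug has 31 days: +31 → Sep 1, 2318 (54 left).
Sep has 30 days: +30 → Oct 1, 2318 (24 left).
+24 → Oct 25, 2318.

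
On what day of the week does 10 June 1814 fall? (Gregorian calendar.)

January 1, 1814 is a Saturday.
Jan 1, 1814 → Feb 1, 1814: 31 days (January has 31).
Feb 1, 1814 → Mar 1, 1814: 28 days (February has 28).
Mar 1, 1814 → Apr 1, 1814: 31 days (March has 31).
Apr 1, 1814 → May 1, 1814: 30 days (April has 30).
May 1, 1814 → Jun 1, 1814: 31 days (May has 31).
Jun 1, 1814 → Jun 10, 1814: 9 days.
Total: 160 days.
160 mod 7 = 6, so Saturday + 6 = Friday.

Friday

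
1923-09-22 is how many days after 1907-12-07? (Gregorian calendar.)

5768

Dec 7, 1907 → Dec 7, 1908: 366 days (Feb 29, 1908 is in that span).
Dec 7, 1908 → Dec 7, 1909: 365 days.
Dec 7, 1909 → Dec 7, 1910: 365 days.
Dec 7, 1910 → Dec 7, 1911: 365 days.
Dec 7, 1911 → Dec 7, 1912: 366 days (Feb 29, 1912 is in that span).
Dec 7, 1912 → Dec 7, 1913: 365 days.
Dec 7, 1913 → Dec 7, 1914: 365 days.
Dec 7, 1914 → Dec 7, 1915: 365 days.
Dec 7, 1915 → Dec 7, 1916: 366 days (Feb 29, 1916 is in that span).
Dec 7, 1916 → Dec 7, 1917: 365 days.
Dec 7, 1917 → Dec 7, 1918: 365 days.
Dec 7, 1918 → Dec 7, 1919: 365 days.
Dec 7, 1919 → Dec 7, 1920: 366 days (Feb 29, 1920 is in that span).
Dec 7, 1920 → Dec 7, 1921: 365 days.
Dec 7, 1921 → Dec 7, 1922: 365 days.
Dec 7, 1922 → Jan 7, 1923: 31 days (December has 31).
Jan 7, 1923 → Feb 7, 1923: 31 days (January has 31).
Feb 7, 1923 → Mar 7, 1923: 28 days (February has 28).
Mar 7, 1923 → Apr 7, 1923: 31 days (March has 31).
Apr 7, 1923 → May 7, 1923: 30 days (April has 30).
May 7, 1923 → Jun 7, 1923: 31 days (May has 31).
Jun 7, 1923 → Jul 7, 1923: 30 days (June has 30).
Jul 7, 1923 → Aug 7, 1923: 31 days (July has 31).
Aug 7, 1923 → Sep 7, 1923: 31 days (August has 31).
Sep 7, 1923 → Sep 22, 1923: 15 days.
Total: 5768 days.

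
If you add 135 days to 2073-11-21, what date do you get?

Nov has 30 days: +10 → Dec 1, 2073 (125 left).
Dec has 31 days: +31 → Jan 1, 2074 (94 left).
Jan has 31 days: +31 → Feb 1, 2074 (63 left).
Feb has 28 days: +28 → Mar 1, 2074 (35 left).
Mar has 31 days: +31 → Apr 1, 2074 (4 left).
+4 → Apr 5, 2074.

April 5, 2074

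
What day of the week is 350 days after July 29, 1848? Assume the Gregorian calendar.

First find the weekday of Jul 29, 1848. Doomsday rule: the anchor day for the 1800s is Friday. For year 48: 48÷12 = 4 r 0, and 0÷4 = 0, so 4+0+0 = 4.
Friday + 4 ≡ Tuesday — that's 1848's doomsday.
In July the doomsday date is Jul 11.
Jul 29 is 18 days after Jul 11; 18 mod 7 = 4, so Tuesday + 4 = Saturday.
350 mod 7 = 0, so 350 days after a Saturday is Saturday + 0 = Saturday.

Saturday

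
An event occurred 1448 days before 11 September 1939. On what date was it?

−365 (one year) → Sep 11, 1938 (1083 left).
−365 (one year) → Sep 11, 1937 (718 left).
−365 (one year) → Sep 11, 1936 (353 left).
−11 → Aug 31, 1936 (end of Aug, 31 days; 342 left).
−31 → Jul 31, 1936 (end of Jul, 31 days; 311 left).
−31 → Jun 30, 1936 (end of Jun, 30 days; 280 left).
−30 → May 31, 1936 (end of May, 31 days; 250 left).
−31 → Apr 30, 1936 (end of Apr, 30 days; 219 left).
−30 → Mar 31, 1936 (end of Mar, 31 days; 189 left).
−31 → Feb 29, 1936 (end of Feb, 29 days; 158 left).
−29 → Jan 31, 1936 (end of Jan, 31 days; 129 left).
−31 → Dec 31, 1935 (end of Dec, 31 days; 98 left).
−31 → Nov 30, 1935 (end of Nov, 30 days; 67 left).
−30 → Oct 31, 1935 (end of Oct, 31 days; 37 left).
−31 → Sep 30, 1935 (end of Sep, 30 days; 6 left).
−6 → Sep 24, 1935.

September 24, 1935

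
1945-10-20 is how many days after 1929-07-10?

Jul 10, 1929 → Jul 10, 1930: 365 days.
Jul 10, 1930 → Jul 10, 1931: 365 days.
Jul 10, 1931 → Jul 10, 1932: 366 days (Feb 29, 1932 is in that span).
Jul 10, 1932 → Jul 10, 1933: 365 days.
Jul 10, 1933 → Jul 10, 1934: 365 days.
Jul 10, 1934 → Jul 10, 1935: 365 days.
Jul 10, 1935 → Jul 10, 1936: 366 days (Feb 29, 1936 is in that span).
Jul 10, 1936 → Jul 10, 1937: 365 days.
Jul 10, 1937 → Jul 10, 1938: 365 days.
Jul 10, 1938 → Jul 10, 1939: 365 days.
Jul 10, 1939 → Jul 10, 1940: 366 days (Feb 29, 1940 is in that span).
Jul 10, 1940 → Jul 10, 1941: 365 days.
Jul 10, 1941 → Jul 10, 1942: 365 days.
Jul 10, 1942 → Jul 10, 1943: 365 days.
Jul 10, 1943 → Jul 10, 1944: 366 days (Feb 29, 1944 is in that span).
Jul 10, 1944 → Jul 10, 1945: 365 days.
Jul 10, 1945 → Aug 10, 1945: 31 days (July has 31).
Aug 10, 1945 → Sep 10, 1945: 31 days (August has 31).
Sep 10, 1945 → Oct 10, 1945: 30 days (September has 30).
Oct 10, 1945 → Oct 20, 1945: 10 days.
Total: 5946 days.

5946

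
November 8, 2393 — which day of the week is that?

Doomsday rule: the anchor day for the 2300s is Wednesday. For year 93: 93÷12 = 7 r 9, and 9÷4 = 2, so 7+9+2 = 18.
Wednesday + 18 ≡ Sunday — that's 2393's doomsday.
In November the doomsday date is Nov 7.
Nov 8 is 1 day after Nov 7; 1 mod 7 = 1, so Sunday + 1 = Monday.

Monday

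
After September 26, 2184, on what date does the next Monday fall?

Sep 26, 2184 is a Sunday.
From Sunday to the next Monday is 1 day.
Sep 26, 2184 + 1 = Sep 27, 2184.

September 27, 2184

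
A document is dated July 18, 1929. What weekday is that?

January 1, 1929 is a Tuesday.
Jan 1, 1929 → Feb 1, 1929: 31 days (January has 31).
Feb 1, 1929 → Mar 1, 1929: 28 days (February has 28).
Mar 1, 1929 → Apr 1, 1929: 31 days (March has 31).
Apr 1, 1929 → May 1, 1929: 30 days (April has 30).
May 1, 1929 → Jun 1, 1929: 31 days (May has 31).
Jun 1, 1929 → Jul 1, 1929: 30 days (June has 30).
Jul 1, 1929 → Jul 18, 1929: 17 days.
Total: 198 days.
198 mod 7 = 2, so Tuesday + 2 = Thursday.

Thursday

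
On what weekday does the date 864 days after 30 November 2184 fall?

Friday

First find the weekday of Nov 30, 2184. Doomsday rule: the anchor day for the 2100s is Sunday. For year 84: 84÷12 = 7 r 0, and 0÷4 = 0, so 7+0+0 = 7.
Sunday + 7 ≡ Sunday — that's 2184's doomsday.
In November the doomsday date is Nov 7.
Nov 30 is 23 days after Nov 7; 23 mod 7 = 2, so Sunday + 2 = Tuesday.
864 mod 7 = 3, so 864 days after a Tuesday is Tuesday + 3 = Friday.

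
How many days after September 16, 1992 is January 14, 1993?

120

Sep 16, 1992 → Oct 16, 1992: 30 days (September has 30).
Oct 16, 1992 → Nov 16, 1992: 31 days (October has 31).
Nov 16, 1992 → Dec 16, 1992: 30 days (November has 30).
Dec 16, 1992 → Jan 14, 1993: 29 days.
Total: 120 days.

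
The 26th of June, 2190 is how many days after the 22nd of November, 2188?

581

Nov 22, 2188 → Nov 22, 2189: 365 days.
Nov 22, 2189 → Dec 22, 2189: 30 days (November has 30).
Dec 22, 2189 → Jan 22, 2190: 31 days (December has 31).
Jan 22, 2190 → Feb 22, 2190: 31 days (January has 31).
Feb 22, 2190 → Mar 22, 2190: 28 days (February has 28).
Mar 22, 2190 → Apr 22, 2190: 31 days (March has 31).
Apr 22, 2190 → May 22, 2190: 30 days (April has 30).
May 22, 2190 → Jun 22, 2190: 31 days (May has 31).
Jun 22, 2190 → Jun 26, 2190: 4 days.
Total: 581 days.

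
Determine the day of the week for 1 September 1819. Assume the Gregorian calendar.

Doomsday rule: the anchor day for the 1800s is Friday. For year 19: 19÷12 = 1 r 7, and 7÷4 = 1, so 1+7+1 = 9.
Friday + 9 ≡ Sunday — that's 1819's doomsday.
In September the doomsday date is Sep 5.
Sep 1 is 4 days before Sep 5; 4 mod 7 = 4, so Sunday − 4 = Wednesday.

Wednesday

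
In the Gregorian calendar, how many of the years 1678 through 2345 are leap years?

161

Multiples of 4 in [1678,2345]: 167.
Of those, multiples of 100: 7 (not leap unless ÷400).
Multiples of 400: 1.
Leap years = 167 − 7 + 1 = 161.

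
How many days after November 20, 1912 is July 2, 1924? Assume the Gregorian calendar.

Nov 20, 1912 → Nov 20, 1913: 365 days.
Nov 20, 1913 → Nov 20, 1914: 365 days.
Nov 20, 1914 → Nov 20, 1915: 365 days.
Nov 20, 1915 → Nov 20, 1916: 366 days (Feb 29, 1916 is in that span).
Nov 20, 1916 → Nov 20, 1917: 365 days.
Nov 20, 1917 → Nov 20, 1918: 365 days.
Nov 20, 1918 → Nov 20, 1919: 365 days.
Nov 20, 1919 → Nov 20, 1920: 366 days (Feb 29, 1920 is in that span).
Nov 20, 1920 → Nov 20, 1921: 365 days.
Nov 20, 1921 → Nov 20, 1922: 365 days.
Nov 20, 1922 → Nov 20, 1923: 365 days.
Nov 20, 1923 → Dec 20, 1923: 30 days (November has 30).
Dec 20, 1923 → Jan 20, 1924: 31 days (December has 31).
Jan 20, 1924 → Feb 20, 1924: 31 days (January has 31).
Feb 20, 1924 → Mar 20, 1924: 29 days (February has 29).
Mar 20, 1924 → Apr 20, 1924: 31 days (March has 31).
Apr 20, 1924 → May 20, 1924: 30 days (April has 30).
May 20, 1924 → Jun 20, 1924: 31 days (May has 31).
Jun 20, 1924 → Jul 2, 1924: 12 days.
Total: 4242 days.

4242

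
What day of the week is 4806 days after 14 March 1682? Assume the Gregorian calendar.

Wednesday

First find the weekday of Mar 14, 1682. Doomsday rule: the anchor day for the 1600s is Tuesday. For year 82: 82÷12 = 6 r 10, and 10÷4 = 2, so 6+10+2 = 18.
Tuesday + 18 ≡ Saturday — that's 1682's doomsday.
In March the doomsday date is Mar 14.
Mar 14 is the doomsday itself: Saturday.
4806 mod 7 = 4, so 4806 days after a Saturday is Saturday + 4 = Wednesday.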